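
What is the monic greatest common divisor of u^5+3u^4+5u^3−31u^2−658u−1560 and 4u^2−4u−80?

u^2−u−20

Apply the Euclidean algorithm:
  u^5+3u^4+5u^3−31u^2−658u−1560 = ((1/4)u^3+u^2+(29/4)u+39/2)(4u^2−4u−80) + (0)
Last nonzero remainder: 4u^2−4u−80. Dividing through by 4 gives the monic gcd u^2−u−20.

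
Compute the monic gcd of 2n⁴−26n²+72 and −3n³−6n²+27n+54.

n³+2n²−9n−18

Euclidean algorithm in ℚ[n]:
  2n⁴−26n²+72 = (−(2/3)n+4/3)(−3n³−6n²+27n+54) + (0)
Last nonzero remainder: −3n³−6n²+27n+54. Dividing through by −3 gives the monic gcd n³+2n²−9n−18.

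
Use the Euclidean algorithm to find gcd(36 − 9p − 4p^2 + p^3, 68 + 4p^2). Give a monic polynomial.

Apply the Euclidean algorithm:
  p^3 − 4p^2 − 9p + 36 = ((1/4)p − 1)(4p^2 + 68) + (−26p + 104)
  4p^2 + 68 = (−(2/13)p − 8/13)(−26p + 104) + (132)
  −26p + 104 = (−(13/66)p + 26/33)(132) + (0)
The last nonzero remainder is the constant 132, so the polynomials are coprime and gcd = 1.

1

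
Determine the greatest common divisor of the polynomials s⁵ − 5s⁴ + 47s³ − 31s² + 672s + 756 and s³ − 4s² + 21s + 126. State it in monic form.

By polynomial division,
  s⁵ − 5s⁴ + 47s³ − 31s² + 672s + 756 = (s² − s + 22)(s³ − 4s² + 21s + 126) + (−48s² + 336s − 2016)
  s³ − 4s² + 21s + 126 = (−(1/48)s − 1/16)(−48s² + 336s − 2016) + (0)
Last nonzero remainder: −48s² + 336s − 2016. Dividing through by −48 gives the monic gcd s² − 7s + 42.

s² − 7s + 42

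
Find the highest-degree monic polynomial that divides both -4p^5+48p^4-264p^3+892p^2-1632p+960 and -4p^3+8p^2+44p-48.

Repeated division with remainder:
  -4p^5+48p^4-264p^3+892p^2-1632p+960 = (p^2-10p+57)(-4p^3+8p^2+44p-48) + (924p^2-4620p+3696)
  -4p^3+8p^2+44p-48 = (-(1/231)p-1/77)(924p^2-4620p+3696) + (0)
Last nonzero remainder: 924p^2-4620p+3696. Dividing through by 924 gives the monic gcd p^2-5p+4.

p^2-5p+4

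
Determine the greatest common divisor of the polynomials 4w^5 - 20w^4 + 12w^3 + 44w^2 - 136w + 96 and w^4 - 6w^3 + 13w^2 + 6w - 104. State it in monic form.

w^2 - 2w - 8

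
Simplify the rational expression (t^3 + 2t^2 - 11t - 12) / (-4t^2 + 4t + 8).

(-t^2 - t + 12)/(4t - 8)

Repeated division with remainder:
  t^3 + 2t^2 - 11t - 12 = (-(1/4)t - 3/4)(-4t^2 + 4t + 8) + (-6t - 6)
  -4t^2 + 4t + 8 = ((2/3)t - 4/3)(-6t - 6) + (0)
Last nonzero remainder: -6t - 6. Dividing through by -6 gives the monic gcd t + 1.
Cancel t + 1 from numerator and denominator to get the reduced form.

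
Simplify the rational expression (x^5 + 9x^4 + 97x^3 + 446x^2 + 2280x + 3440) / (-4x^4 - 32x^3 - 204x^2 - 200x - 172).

(-x^3 - 2x^2 - 40x - 80)/(4x^2 + 4x + 4)

Repeated division with remainder:
  x^5 + 9x^4 + 97x^3 + 446x^2 + 2280x + 3440 = (-(1/4)x - 1/4)(-4x^4 - 32x^3 - 204x^2 - 200x - 172) + (38x^3 + 345x^2 + 2187x + 3397)
  -4x^4 - 32x^3 - 204x^2 - 200x - 172 = (-(2/19)x + 41/361)(38x^3 + 345x^2 + 2187x + 3397) + (-(4683/361)x^2 - (32781/361)x - 201369/361)
  38x^3 + 345x^2 + 2187x + 3397 = (-(13718/4683)x - 28519/4683)(-(4683/361)x^2 - (32781/361)x - 201369/361) + (0)
Last nonzero remainder: -(4683/361)x^2 - (32781/361)x - 201369/361. Dividing through by -4683/361 gives the monic gcd x^2 + 7x + 43.
Cancel x^2 + 7x + 43 from numerator and denominator to get the reduced form.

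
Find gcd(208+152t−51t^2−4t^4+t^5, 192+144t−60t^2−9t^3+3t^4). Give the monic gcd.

16+8t−7t^2+t^3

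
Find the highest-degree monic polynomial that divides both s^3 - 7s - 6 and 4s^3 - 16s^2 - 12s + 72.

s^2 - s - 6

Apply the Euclidean algorithm:
  s^3 - 7s - 6 = (1/4)(4s^3 - 16s^2 - 12s + 72) + (4s^2 - 4s - 24)
  4s^3 - 16s^2 - 12s + 72 = (s - 3)(4s^2 - 4s - 24) + (0)
Last nonzero remainder: 4s^2 - 4s - 24. Dividing through by 4 gives the monic gcd s^2 - s - 6.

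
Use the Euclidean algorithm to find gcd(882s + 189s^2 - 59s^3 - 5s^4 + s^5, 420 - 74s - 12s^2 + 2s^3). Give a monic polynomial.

-42 - s + s^2

By polynomial division,
  s^5 - 5s^4 - 59s^3 + 189s^2 + 882s = ((1/2)s^2 + (1/2)s - 8)(2s^3 - 12s^2 - 74s + 420) + (-80s^2 + 80s + 3360)
  2s^3 - 12s^2 - 74s + 420 = (-(1/40)s + 1/8)(-80s^2 + 80s + 3360) + (0)
Last nonzero remainder: -80s^2 + 80s + 3360. Dividing through by -80 gives the monic gcd s^2 - s - 42.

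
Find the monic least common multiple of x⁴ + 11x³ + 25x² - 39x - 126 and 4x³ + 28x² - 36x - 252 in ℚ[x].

Repeated division with remainder:
  x⁴ + 11x³ + 25x² - 39x - 126 = ((1/4)x + 1)(4x³ + 28x² - 36x - 252) + (6x² + 60x + 126)
  4x³ + 28x² - 36x - 252 = ((2/3)x - 2)(6x² + 60x + 126) + (0)
Last nonzero remainder: 6x² + 60x + 126. Dividing through by 6 gives the monic gcd x² + 10x + 21.
Then lcm(f, g) = f·g / gcd(f, g); expanding and making the result monic gives the answer.

x⁵ + 8x⁴ - 8x³ - 114x² - 9x + 378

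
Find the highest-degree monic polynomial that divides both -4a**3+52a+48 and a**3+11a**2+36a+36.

a+3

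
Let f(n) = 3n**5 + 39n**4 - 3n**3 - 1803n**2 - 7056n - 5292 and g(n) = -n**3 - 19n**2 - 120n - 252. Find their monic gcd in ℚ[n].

n**3 + 19n**2 + 120n + 252

Euclidean algorithm in ℚ[n]:
  3n**5 + 39n**4 - 3n**3 - 1803n**2 - 7056n - 5292 = (-3n**2 + 18n + 21)(-n**3 - 19n**2 - 120n - 252) + (0)
Last nonzero remainder: -n**3 - 19n**2 - 120n - 252. Dividing through by -1 gives the monic gcd n**3 + 19n**2 + 120n + 252.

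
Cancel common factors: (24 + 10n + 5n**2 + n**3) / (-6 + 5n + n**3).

Repeated division with remainder:
  n**3 + 5n**2 + 10n + 24 = (n**3 + 5n - 6) + (5n**2 + 5n + 30)
  n**3 + 5n - 6 = ((1/5)n - 1/5)(5n**2 + 5n + 30) + (0)
Last nonzero remainder: 5n**2 + 5n + 30. Dividing through by 5 gives the monic gcd n**2 + n + 6.
Cancel n**2 + n + 6 from numerator and denominator to get the reduced form.

(4 + n)/(-1 + n)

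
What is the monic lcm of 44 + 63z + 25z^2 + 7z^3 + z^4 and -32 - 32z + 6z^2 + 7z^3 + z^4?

-352 - 416z - 30z^2 + 57z^3 + 31z^4 + 9z^5 + z^6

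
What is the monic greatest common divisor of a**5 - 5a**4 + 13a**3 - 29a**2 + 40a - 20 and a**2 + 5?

a**2 + 5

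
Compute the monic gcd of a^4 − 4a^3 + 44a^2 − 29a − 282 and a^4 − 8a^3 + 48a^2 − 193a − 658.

a^3 − a^2 + 41a + 94

By polynomial division,
  a^4 − 4a^3 + 44a^2 − 29a − 282 = (a^4 − 8a^3 + 48a^2 − 193a − 658) + (4a^3 − 4a^2 + 164a + 376)
  a^4 − 8a^3 + 48a^2 − 193a − 658 = ((1/4)a − 7/4)(4a^3 − 4a^2 + 164a + 376) + (0)
Last nonzero remainder: 4a^3 − 4a^2 + 164a + 376. Dividing through by 4 gives the monic gcd a^3 − a^2 + 41a + 94.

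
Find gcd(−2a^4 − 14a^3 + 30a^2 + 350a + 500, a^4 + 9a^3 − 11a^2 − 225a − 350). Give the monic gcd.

By polynomial division,
  −2a^4 − 14a^3 + 30a^2 + 350a + 500 = (−2)(a^4 + 9a^3 − 11a^2 − 225a − 350) + (4a^3 + 8a^2 − 100a − 200)
  a^4 + 9a^3 − 11a^2 − 225a − 350 = ((1/4)a + 7/4)(4a^3 + 8a^2 − 100a − 200) + (0)
Last nonzero remainder: 4a^3 + 8a^2 − 100a − 200. Dividing through by 4 gives the monic gcd a^3 + 2a^2 − 25a − 50.

a^3 + 2a^2 − 25a − 50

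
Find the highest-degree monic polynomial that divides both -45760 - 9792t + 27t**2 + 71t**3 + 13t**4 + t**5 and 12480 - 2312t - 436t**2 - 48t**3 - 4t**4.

Euclidean algorithm in ℚ[t]:
  t**5 + 13t**4 + 71t**3 + 27t**2 - 9792t - 45760 = (-(1/4)t - 1/4)(-4t**4 - 48t**3 - 436t**2 - 2312t + 12480) + (-50t**3 - 660t**2 - 7250t - 42640)
  -4t**4 - 48t**3 - 436t**2 - 2312t + 12480 = ((2/25)t - 12/125)(-50t**3 - 660t**2 - 7250t - 42640) + ((2016/25)t**2 + (2016/5)t + 209664/25)
  -50t**3 - 660t**2 - 7250t - 42640 = (-(625/1008)t - 5125/1008)((2016/25)t**2 + (2016/5)t + 209664/25) + (0)
Last nonzero remainder: (2016/25)t**2 + (2016/5)t + 209664/25. Dividing through by 2016/25 gives the monic gcd t**2 + 5t + 104.

104 + 5t + t**2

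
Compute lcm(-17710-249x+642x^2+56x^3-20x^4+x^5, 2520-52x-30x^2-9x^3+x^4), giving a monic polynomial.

-637560-150644x+3410x^2+6903x^3+370x^4-68x^5-12x^6+x^7

Apply the Euclidean algorithm:
  x^5-20x^4+56x^3+642x^2-249x-17710 = (x-11)(x^4-9x^3-30x^2-52x+2520) + (-13x^3+364x^2-3341x+10010)
  x^4-9x^3-30x^2-52x+2520 = (-(1/13)x-19/13)(-13x^3+364x^2-3341x+10010) + (245x^2-4165x+17150)
  -13x^3+364x^2-3341x+10010 = (-(13/245)x+143/245)(245x^2-4165x+17150) + (0)
Last nonzero remainder: 245x^2-4165x+17150. Dividing through by 245 gives the monic gcd x^2-17x+70.
Then lcm(f, g) = f·g / gcd(f, g); expanding and making the result monic gives the answer.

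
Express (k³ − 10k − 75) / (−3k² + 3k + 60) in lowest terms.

(−k² − 5k − 15)/(3k + 12)

Euclidean algorithm in ℚ[k]:
  k³ − 10k − 75 = (−(1/3)k − 1/3)(−3k² + 3k + 60) + (11k − 55)
  −3k² + 3k + 60 = (−(3/11)k − 12/11)(11k − 55) + (0)
Last nonzero remainder: 11k − 55. Dividing through by 11 gives the monic gcd k − 5.
Cancel k − 5 from numerator and denominator to get the reduced form.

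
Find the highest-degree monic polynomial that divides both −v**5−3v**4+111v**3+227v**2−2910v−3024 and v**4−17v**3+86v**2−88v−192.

v**3−13v**2+34v+48

By polynomial division,
  −v**5−3v**4+111v**3+227v**2−2910v−3024 = (−v−20)(v**4−17v**3+86v**2−88v−192) + (−143v**3+1859v**2−4862v−6864)
  v**4−17v**3+86v**2−88v−192 = (−(1/143)v+4/143)(−143v**3+1859v**2−4862v−6864) + (0)
Last nonzero remainder: −143v**3+1859v**2−4862v−6864. Dividing through by −143 gives the monic gcd v**3−13v**2+34v+48.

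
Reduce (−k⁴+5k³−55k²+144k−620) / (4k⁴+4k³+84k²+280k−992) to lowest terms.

(−k²+4k−20)/(4k²+8k−32)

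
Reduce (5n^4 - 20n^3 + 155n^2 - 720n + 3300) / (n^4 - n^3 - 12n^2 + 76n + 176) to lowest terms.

(5n^2 + 15n + 150)/(n^2 + 6n + 8)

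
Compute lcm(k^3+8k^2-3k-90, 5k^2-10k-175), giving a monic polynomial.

k^4+k^3-59k^2-69k+630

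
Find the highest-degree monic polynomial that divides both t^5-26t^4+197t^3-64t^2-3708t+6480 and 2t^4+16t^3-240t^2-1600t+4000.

Euclidean algorithm in ℚ[t]:
  t^5-26t^4+197t^3-64t^2-3708t+6480 = ((1/2)t-17)(2t^4+16t^3-240t^2-1600t+4000) + (589t^3-3344t^2-32908t+74480)
  2t^4+16t^3-240t^2-1600t+4000 = ((2/589)t+848/18259)(589t^3-3344t^2-32908t+74480) + ((25992/961)t^2-(311904/961)t+519840/961)
  589t^3-3344t^2-32908t+74480 = ((29791/1368)t+47089/342)((25992/961)t^2-(311904/961)t+519840/961) + (0)
Last nonzero remainder: (25992/961)t^2-(311904/961)t+519840/961. Dividing through by 25992/961 gives the monic gcd t^2-12t+20.

t^2-12t+20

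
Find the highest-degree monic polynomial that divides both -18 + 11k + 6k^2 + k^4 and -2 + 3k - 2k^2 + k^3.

Apply the Euclidean algorithm:
  k^4 + 6k^2 + 11k - 18 = (k + 2)(k^3 - 2k^2 + 3k - 2) + (7k^2 + 7k - 14)
  k^3 - 2k^2 + 3k - 2 = ((1/7)k - 3/7)(7k^2 + 7k - 14) + (8k - 8)
  7k^2 + 7k - 14 = ((7/8)k + 7/4)(8k - 8) + (0)
Last nonzero remainder: 8k - 8. Dividing through by 8 gives the monic gcd k - 1.

-1 + k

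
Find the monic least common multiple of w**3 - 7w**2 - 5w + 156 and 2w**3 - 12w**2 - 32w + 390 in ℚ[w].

Euclidean algorithm in ℚ[w]:
  w**3 - 7w**2 - 5w + 156 = (1/2)(2w**3 - 12w**2 - 32w + 390) + (-w**2 + 11w - 39)
  2w**3 - 12w**2 - 32w + 390 = (-2w - 10)(-w**2 + 11w - 39) + (0)
Last nonzero remainder: -w**2 + 11w - 39. Dividing through by -1 gives the monic gcd w**2 - 11w + 39.
Then lcm(f, g) = f·g / gcd(f, g); expanding and making the result monic gives the answer.

w**4 - 2w**3 - 40w**2 + 131w + 780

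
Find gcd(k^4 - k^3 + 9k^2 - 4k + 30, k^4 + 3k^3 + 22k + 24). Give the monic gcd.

k^2 - 2k + 6

Apply the Euclidean algorithm:
  k^4 - k^3 + 9k^2 - 4k + 30 = (k^4 + 3k^3 + 22k + 24) + (-4k^3 + 9k^2 - 26k + 6)
  k^4 + 3k^3 + 22k + 24 = (-(1/4)k - 21/16)(-4k^3 + 9k^2 - 26k + 6) + ((85/16)k^2 - (85/8)k + 255/8)
  -4k^3 + 9k^2 - 26k + 6 = (-(64/85)k + 16/85)((85/16)k^2 - (85/8)k + 255/8) + (0)
Last nonzero remainder: (85/16)k^2 - (85/8)k + 255/8. Dividing through by 85/16 gives the monic gcd k^2 - 2k + 6.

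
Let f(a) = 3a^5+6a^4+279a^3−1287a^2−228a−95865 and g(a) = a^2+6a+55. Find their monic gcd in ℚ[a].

a^2+6a+55

By polynomial division,
  3a^5+6a^4+279a^3−1287a^2−228a−95865 = (3a^3−12a^2+186a−1743)(a^2+6a+55) + (0)
The last nonzero remainder a^2+6a+55 is already monic.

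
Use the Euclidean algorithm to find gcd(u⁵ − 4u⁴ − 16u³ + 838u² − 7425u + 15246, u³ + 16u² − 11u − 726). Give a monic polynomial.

u² + 5u − 66

By polynomial division,
  u⁵ − 4u⁴ − 16u³ + 838u² − 7425u + 15246 = (u² − 20u + 315)(u³ + 16u² − 11u − 726) + (−3696u² − 18480u + 243936)
  u³ + 16u² − 11u − 726 = (−(1/3696)u − 1/336)(−3696u² − 18480u + 243936) + (0)
Last nonzero remainder: −3696u² − 18480u + 243936. Dividing through by −3696 gives the monic gcd u² + 5u − 66.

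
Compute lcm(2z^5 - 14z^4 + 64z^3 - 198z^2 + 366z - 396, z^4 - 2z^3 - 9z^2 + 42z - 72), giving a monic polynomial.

z^6 - 3z^5 + 4z^4 + 29z^3 - 213z^2 + 534z - 792

Euclidean algorithm in ℚ[z]:
  2z^5 - 14z^4 + 64z^3 - 198z^2 + 366z - 396 = (2z - 10)(z^4 - 2z^3 - 9z^2 + 42z - 72) + (62z^3 - 372z^2 + 930z - 1116)
  z^4 - 2z^3 - 9z^2 + 42z - 72 = ((1/62)z + 2/31)(62z^3 - 372z^2 + 930z - 1116) + (0)
Last nonzero remainder: 62z^3 - 372z^2 + 930z - 1116. Dividing through by 62 gives the monic gcd z^3 - 6z^2 + 15z - 18.
Then lcm(f, g) = f·g / gcd(f, g); expanding and making the result monic gives the answer.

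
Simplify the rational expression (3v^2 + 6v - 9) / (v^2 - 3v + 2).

(3v + 9)/(v - 2)

By polynomial division,
  3v^2 + 6v - 9 = (3)(v^2 - 3v + 2) + (15v - 15)
  v^2 - 3v + 2 = ((1/15)v - 2/15)(15v - 15) + (0)
Last nonzero remainder: 15v - 15. Dividing through by 15 gives the monic gcd v - 1.
Cancel v - 1 from numerator and denominator to get the reduced form.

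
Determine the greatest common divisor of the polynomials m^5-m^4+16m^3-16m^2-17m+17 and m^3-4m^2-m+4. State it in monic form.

m^2-1

Repeated division with remainder:
  m^5-m^4+16m^3-16m^2-17m+17 = (m^2+3m+29)(m^3-4m^2-m+4) + (99m^2-99)
  m^3-4m^2-m+4 = ((1/99)m-4/99)(99m^2-99) + (0)
Last nonzero remainder: 99m^2-99. Dividing through by 99 gives the monic gcd m^2-1.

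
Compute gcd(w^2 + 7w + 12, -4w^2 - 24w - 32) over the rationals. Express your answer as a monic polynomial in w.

w + 4

Apply the Euclidean algorithm:
  w^2 + 7w + 12 = (-1/4)(-4w^2 - 24w - 32) + (w + 4)
  -4w^2 - 24w - 32 = (-4w - 8)(w + 4) + (0)
The last nonzero remainder w + 4 is already monic.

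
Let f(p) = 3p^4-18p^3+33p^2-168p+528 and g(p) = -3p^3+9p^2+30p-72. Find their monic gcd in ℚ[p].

p-4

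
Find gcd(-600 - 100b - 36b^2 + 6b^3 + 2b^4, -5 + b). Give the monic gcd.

-5 + b

Repeated division with remainder:
  2b^4 + 6b^3 - 36b^2 - 100b - 600 = (2b^3 + 16b^2 + 44b + 120)(b - 5) + (0)
The last nonzero remainder b - 5 is already monic.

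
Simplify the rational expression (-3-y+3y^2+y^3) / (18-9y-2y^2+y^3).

(-1+y^2)/(6-5y+y^2)

Apply the Euclidean algorithm:
  y^3+3y^2-y-3 = (y^3-2y^2-9y+18) + (5y^2+8y-21)
  y^3-2y^2-9y+18 = ((1/5)y-18/25)(5y^2+8y-21) + ((24/25)y+72/25)
  5y^2+8y-21 = ((125/24)y-175/24)((24/25)y+72/25) + (0)
Last nonzero remainder: (24/25)y+72/25. Dividing through by 24/25 gives the monic gcd y+3.
Cancel y+3 from numerator and denominator to get the reduced form.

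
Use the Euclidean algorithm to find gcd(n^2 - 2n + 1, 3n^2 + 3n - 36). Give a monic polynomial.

Apply the Euclidean algorithm:
  n^2 - 2n + 1 = (1/3)(3n^2 + 3n - 36) + (-3n + 13)
  3n^2 + 3n - 36 = (-n - 16/3)(-3n + 13) + (100/3)
  -3n + 13 = (-(9/100)n + 39/100)(100/3) + (0)
The last nonzero remainder is the constant 100/3, so the polynomials are coprime and gcd = 1.

1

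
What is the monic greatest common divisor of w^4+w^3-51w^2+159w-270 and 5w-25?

Apply the Euclidean algorithm:
  w^4+w^3-51w^2+159w-270 = ((1/5)w^3+(6/5)w^2-(21/5)w+54/5)(5w-25) + (0)
Last nonzero remainder: 5w-25. Dividing through by 5 gives the monic gcd w-5.

w-5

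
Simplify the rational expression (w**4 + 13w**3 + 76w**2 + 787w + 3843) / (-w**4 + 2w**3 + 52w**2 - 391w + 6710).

(-w**2 - 16w - 63)/(w**2 + w - 110)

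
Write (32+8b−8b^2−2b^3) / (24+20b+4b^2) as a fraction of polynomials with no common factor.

(8−2b−b^2)/(6+2b)

Euclidean algorithm in ℚ[b]:
  −2b^3−8b^2+8b+32 = (−(1/2)b+1/2)(4b^2+20b+24) + (10b+20)
  4b^2+20b+24 = ((2/5)b+6/5)(10b+20) + (0)
Last nonzero remainder: 10b+20. Dividing through by 10 gives the monic gcd b+2.
Cancel b+2 from numerator and denominator to get the reduced form.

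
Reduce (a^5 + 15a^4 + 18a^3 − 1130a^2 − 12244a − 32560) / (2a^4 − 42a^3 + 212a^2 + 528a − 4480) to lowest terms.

(a^3 + 21a^2 + 184a + 814)/(2a^2 − 30a + 112)

Apply the Euclidean algorithm:
  a^5 + 15a^4 + 18a^3 − 1130a^2 − 12244a − 32560 = ((1/2)a + 18)(2a^4 − 42a^3 + 212a^2 + 528a − 4480) + (668a^3 − 5210a^2 − 19508a + 48080)
  2a^4 − 42a^3 + 212a^2 + 528a − 4480 = ((1/334)a − 4409/111556)(668a^3 − 5210a^2 − 19508a + 48080) + ((3597327/55778)a^2 − (10791981/27889)a − 71946540/27889)
  668a^3 − 5210a^2 − 19508a + 48080 = ((37259704/3597327)a − 67045156/3597327)((3597327/55778)a^2 − (10791981/27889)a − 71946540/27889) + (0)
Last nonzero remainder: (3597327/55778)a^2 − (10791981/27889)a − 71946540/27889. Dividing through by 3597327/55778 gives the monic gcd a^2 − 6a − 40.
Cancel a^2 − 6a − 40 from numerator and denominator to get the reduced form.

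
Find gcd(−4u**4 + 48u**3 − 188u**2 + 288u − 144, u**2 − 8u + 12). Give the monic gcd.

u**2 − 8u + 12

Repeated division with remainder:
  −4u**4 + 48u**3 − 188u**2 + 288u − 144 = (−4u**2 + 16u − 12)(u**2 − 8u + 12) + (0)
The last nonzero remainder u**2 − 8u + 12 is already monic.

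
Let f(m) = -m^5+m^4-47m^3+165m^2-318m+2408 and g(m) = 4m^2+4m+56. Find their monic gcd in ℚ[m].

Euclidean algorithm in ℚ[m]:
  -m^5+m^4-47m^3+165m^2-318m+2408 = (-(1/4)m^3+(1/2)m^2-(35/4)m+43)(4m^2+4m+56) + (0)
Last nonzero remainder: 4m^2+4m+56. Dividing through by 4 gives the monic gcd m^2+m+14.

m^2+m+14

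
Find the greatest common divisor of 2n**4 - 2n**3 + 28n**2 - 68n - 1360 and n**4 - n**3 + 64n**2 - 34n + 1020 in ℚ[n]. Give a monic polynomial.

n**2 + 34

Apply the Euclidean algorithm:
  2n**4 - 2n**3 + 28n**2 - 68n - 1360 = (2)(n**4 - n**3 + 64n**2 - 34n + 1020) + (-100n**2 - 3400)
  n**4 - n**3 + 64n**2 - 34n + 1020 = (-(1/100)n**2 + (1/100)n - 3/10)(-100n**2 - 3400) + (0)
Last nonzero remainder: -100n**2 - 3400. Dividing through by -100 gives the monic gcd n**2 + 34.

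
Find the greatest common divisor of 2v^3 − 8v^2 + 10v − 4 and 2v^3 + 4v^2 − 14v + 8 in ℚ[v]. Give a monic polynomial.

v^2 − 2v + 1

Apply the Euclidean algorithm:
  2v^3 − 8v^2 + 10v − 4 = (2v^3 + 4v^2 − 14v + 8) + (−12v^2 + 24v − 12)
  2v^3 + 4v^2 − 14v + 8 = (−(1/6)v − 2/3)(−12v^2 + 24v − 12) + (0)
Last nonzero remainder: −12v^2 + 24v − 12. Dividing through by −12 gives the monic gcd v^2 − 2v + 1.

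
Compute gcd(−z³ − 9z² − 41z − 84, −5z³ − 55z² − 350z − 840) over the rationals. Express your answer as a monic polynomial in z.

z + 4

By polynomial division,
  −z³ − 9z² − 41z − 84 = (1/5)(−5z³ − 55z² − 350z − 840) + (2z² + 29z + 84)
  −5z³ − 55z² − 350z − 840 = (−(5/2)z + 35/4)(2z² + 29z + 84) + (−(1575/4)z − 1575)
  2z² + 29z + 84 = (−(8/1575)z − 4/75)(−(1575/4)z − 1575) + (0)
Last nonzero remainder: −(1575/4)z − 1575. Dividing through by −1575/4 gives the monic gcd z + 4.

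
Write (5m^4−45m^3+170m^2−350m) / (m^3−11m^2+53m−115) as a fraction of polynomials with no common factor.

By polynomial division,
  5m^4−45m^3+170m^2−350m = (5m+10)(m^3−11m^2+53m−115) + (15m^2−305m+1150)
  m^3−11m^2+53m−115 = ((1/15)m+28/45)(15m^2−305m+1150) + ((1495/9)m−7475/9)
  15m^2−305m+1150 = ((27/299)m−18/13)((1495/9)m−7475/9) + (0)
Last nonzero remainder: (1495/9)m−7475/9. Dividing through by 1495/9 gives the monic gcd m−5.
Cancel m−5 from numerator and denominator to get the reduced form.

(5m^3−20m^2+70m)/(m^2−6m+23)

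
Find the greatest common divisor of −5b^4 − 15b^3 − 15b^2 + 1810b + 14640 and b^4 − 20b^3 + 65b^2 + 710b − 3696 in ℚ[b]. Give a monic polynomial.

b^2 − 2b − 48

Repeated division with remainder:
  −5b^4 − 15b^3 − 15b^2 + 1810b + 14640 = (−5)(b^4 − 20b^3 + 65b^2 + 710b − 3696) + (−115b^3 + 310b^2 + 5360b − 3840)
  b^4 − 20b^3 + 65b^2 + 710b − 3696 = (−(1/115)b + 398/2645)(−115b^3 + 310b^2 + 5360b − 3840) + ((34365/529)b^2 − (68730/529)b − 1649520/529)
  −115b^3 + 310b^2 + 5360b − 3840 = (−(12167/6873)b + 8464/6873)((34365/529)b^2 − (68730/529)b − 1649520/529) + (0)
Last nonzero remainder: (34365/529)b^2 − (68730/529)b − 1649520/529. Dividing through by 34365/529 gives the monic gcd b^2 − 2b − 48.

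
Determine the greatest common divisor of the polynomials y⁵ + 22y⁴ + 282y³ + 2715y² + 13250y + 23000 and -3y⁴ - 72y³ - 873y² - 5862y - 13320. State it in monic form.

y² + 14y + 40

Euclidean algorithm in ℚ[y]:
  y⁵ + 22y⁴ + 282y³ + 2715y² + 13250y + 23000 = (-(1/3)y + 2/3)(-3y⁴ - 72y³ - 873y² - 5862y - 13320) + (39y³ + 1343y² + 12718y + 31880)
  -3y⁴ - 72y³ - 873y² - 5862y - 13320 = (-(1/13)y + 407/507)(39y³ + 1343y² + 12718y + 31880) + (-(493210/507)y² - (6904940/507)y - 19728400/507)
  39y³ + 1343y² + 12718y + 31880 = (-(19773/493210)y - 404079/493210)(-(493210/507)y² - (6904940/507)y - 19728400/507) + (0)
Last nonzero remainder: -(493210/507)y² - (6904940/507)y - 19728400/507. Dividing through by -493210/507 gives the monic gcd y² + 14y + 40.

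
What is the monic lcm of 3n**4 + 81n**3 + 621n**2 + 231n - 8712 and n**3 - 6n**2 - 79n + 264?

Repeated division with remainder:
  3n**4 + 81n**3 + 621n**2 + 231n - 8712 = (3n + 99)(n**3 - 6n**2 - 79n + 264) + (1452n**2 + 7260n - 34848)
  n**3 - 6n**2 - 79n + 264 = ((1/1452)n - 1/132)(1452n**2 + 7260n - 34848) + (0)
Last nonzero remainder: 1452n**2 + 7260n - 34848. Dividing through by 1452 gives the monic gcd n**2 + 5n - 24.
Then lcm(f, g) = f·g / gcd(f, g); expanding and making the result monic gives the answer.

n**5 + 16n**4 - 90n**3 - 2200n**2 - 3751n + 31944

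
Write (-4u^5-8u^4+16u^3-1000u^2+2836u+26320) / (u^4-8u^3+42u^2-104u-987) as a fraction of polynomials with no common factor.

(-4u^3-24u^2+108u+560)/(u^2-4u-21)

Euclidean algorithm in ℚ[u]:
  -4u^5-8u^4+16u^3-1000u^2+2836u+26320 = (-4u-40)(u^4-8u^3+42u^2-104u-987) + (-136u^3+264u^2-5272u-13160)
  u^4-8u^3+42u^2-104u-987 = (-(1/136)u+103/2312)(-136u^3+264u^2-5272u-13160) + (-(2464/289)u^2+(9856/289)u-115808/289)
  -136u^3+264u^2-5272u-13160 = ((4913/308)u+1445/44)(-(2464/289)u^2+(9856/289)u-115808/289) + (0)
Last nonzero remainder: -(2464/289)u^2+(9856/289)u-115808/289. Dividing through by -2464/289 gives the monic gcd u^2-4u+47.
Cancel u^2-4u+47 from numerator and denominator to get the reduced form.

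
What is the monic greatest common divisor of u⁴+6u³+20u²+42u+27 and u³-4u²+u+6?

u+1

Euclidean algorithm in ℚ[u]:
  u⁴+6u³+20u²+42u+27 = (u+10)(u³-4u²+u+6) + (59u²+26u-33)
  u³-4u²+u+6 = ((1/59)u-262/3481)(59u²+26u-33) + ((12240/3481)u+12240/3481)
  59u²+26u-33 = ((205379/12240)u-38291/4080)((12240/3481)u+12240/3481) + (0)
Last nonzero remainder: (12240/3481)u+12240/3481. Dividing through by 12240/3481 gives the monic gcd u+1.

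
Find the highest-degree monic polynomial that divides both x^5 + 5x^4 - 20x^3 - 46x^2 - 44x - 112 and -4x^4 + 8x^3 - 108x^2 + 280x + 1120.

x^2 - 2x - 8

Apply the Euclidean algorithm:
  x^5 + 5x^4 - 20x^3 - 46x^2 - 44x - 112 = (-(1/4)x - 7/4)(-4x^4 + 8x^3 - 108x^2 + 280x + 1120) + (-33x^3 - 165x^2 + 726x + 1848)
  -4x^4 + 8x^3 - 108x^2 + 280x + 1120 = ((4/33)x - 28/33)(-33x^3 - 165x^2 + 726x + 1848) + (-336x^2 + 672x + 2688)
  -33x^3 - 165x^2 + 726x + 1848 = ((11/112)x + 11/16)(-336x^2 + 672x + 2688) + (0)
Last nonzero remainder: -336x^2 + 672x + 2688. Dividing through by -336 gives the monic gcd x^2 - 2x - 8.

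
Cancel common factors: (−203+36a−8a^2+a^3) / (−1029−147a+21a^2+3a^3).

Repeated division with remainder:
  a^3−8a^2+36a−203 = (1/3)(3a^3+21a^2−147a−1029) + (−15a^2+85a+140)
  3a^3+21a^2−147a−1029 = (−(1/5)a−38/15)(−15a^2+85a+140) + ((289/3)a−2023/3)
  −15a^2+85a+140 = (−(45/289)a−60/289)((289/3)a−2023/3) + (0)
Last nonzero remainder: (289/3)a−2023/3. Dividing through by 289/3 gives the monic gcd a−7.
Cancel a−7 from numerator and denominator to get the reduced form.

(29−a+a^2)/(147+42a+3a^2)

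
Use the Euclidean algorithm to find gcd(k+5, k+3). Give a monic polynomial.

1

By polynomial division,
  k+5 = (k+3) + (2)
  k+3 = ((1/2)k+3/2)(2) + (0)
The last nonzero remainder is the constant 2, so the polynomials are coprime and gcd = 1.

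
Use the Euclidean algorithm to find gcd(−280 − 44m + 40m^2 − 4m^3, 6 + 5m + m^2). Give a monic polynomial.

By polynomial division,
  −4m^3 + 40m^2 − 44m − 280 = (−4m + 60)(m^2 + 5m + 6) + (−320m − 640)
  m^2 + 5m + 6 = (−(1/320)m − 3/320)(−320m − 640) + (0)
Last nonzero remainder: −320m − 640. Dividing through by −320 gives the monic gcd m + 2.

2 + m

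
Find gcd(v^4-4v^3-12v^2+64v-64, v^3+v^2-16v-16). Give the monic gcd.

Apply the Euclidean algorithm:
  v^4-4v^3-12v^2+64v-64 = (v-5)(v^3+v^2-16v-16) + (9v^2-144)
  v^3+v^2-16v-16 = ((1/9)v+1/9)(9v^2-144) + (0)
Last nonzero remainder: 9v^2-144. Dividing through by 9 gives the monic gcd v^2-16.

v^2-16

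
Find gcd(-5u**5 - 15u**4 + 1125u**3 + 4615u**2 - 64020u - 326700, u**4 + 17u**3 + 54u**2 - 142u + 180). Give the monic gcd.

u**2 + 19u + 90

Repeated division with remainder:
  -5u**5 - 15u**4 + 1125u**3 + 4615u**2 - 64020u - 326700 = (-5u + 70)(u**4 + 17u**3 + 54u**2 - 142u + 180) + (205u**3 + 125u**2 - 53180u - 339300)
  u**4 + 17u**3 + 54u**2 - 142u + 180 = ((1/205)u + 672/8405)(205u**3 + 125u**2 - 53180u - 339300) + ((510050/1681)u**2 + (9690950/1681)u + 45904500/1681)
  205u**3 + 125u**2 - 53180u - 339300 = ((68921/102010)u - 633737/51005)((510050/1681)u**2 + (9690950/1681)u + 45904500/1681) + (0)
Last nonzero remainder: (510050/1681)u**2 + (9690950/1681)u + 45904500/1681. Dividing through by 510050/1681 gives the monic gcd u**2 + 19u + 90.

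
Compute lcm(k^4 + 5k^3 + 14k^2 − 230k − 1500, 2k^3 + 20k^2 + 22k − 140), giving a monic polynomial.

k^6 + 10k^5 + 25k^4 − 230k^3 − 2846k^2 − 4280k + 21000

By polynomial division,
  k^4 + 5k^3 + 14k^2 − 230k − 1500 = ((1/2)k − 5/2)(2k^3 + 20k^2 + 22k − 140) + (53k^2 − 105k − 1850)
  2k^3 + 20k^2 + 22k − 140 = ((2/53)k + 1270/2809)(53k^2 − 105k − 1850) + ((391248/2809)k + 1956240/2809)
  53k^2 − 105k − 1850 = ((148877/391248)k − 519665/195624)((391248/2809)k + 1956240/2809) + (0)
Last nonzero remainder: (391248/2809)k + 1956240/2809. Dividing through by 391248/2809 gives the monic gcd k + 5.
Then lcm(f, g) = f·g / gcd(f, g); expanding and making the result monic gives the answer.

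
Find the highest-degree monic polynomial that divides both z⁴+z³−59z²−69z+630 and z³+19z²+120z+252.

Euclidean algorithm in ℚ[z]:
  z⁴+z³−59z²−69z+630 = (z−18)(z³+19z²+120z+252) + (163z²+1839z+5166)
  z³+19z²+120z+252 = ((1/163)z+1258/26569)(163z²+1839z+5166) + ((32760/26569)z+196560/26569)
  163z²+1839z+5166 = ((4330747/32760)z+1089329/1560)((32760/26569)z+196560/26569) + (0)
Last nonzero remainder: (32760/26569)z+196560/26569. Dividing through by 32760/26569 gives the monic gcd z+6.

z+6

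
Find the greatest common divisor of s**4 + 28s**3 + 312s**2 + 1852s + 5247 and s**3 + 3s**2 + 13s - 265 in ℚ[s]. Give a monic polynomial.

Repeated division with remainder:
  s**4 + 28s**3 + 312s**2 + 1852s + 5247 = (s + 25)(s**3 + 3s**2 + 13s - 265) + (224s**2 + 1792s + 11872)
  s**3 + 3s**2 + 13s - 265 = ((1/224)s - 5/224)(224s**2 + 1792s + 11872) + (0)
Last nonzero remainder: 224s**2 + 1792s + 11872. Dividing through by 224 gives the monic gcd s**2 + 8s + 53.

s**2 + 8s + 53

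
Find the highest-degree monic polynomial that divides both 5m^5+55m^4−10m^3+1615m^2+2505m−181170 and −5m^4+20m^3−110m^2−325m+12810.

Apply the Euclidean algorithm:
  5m^5+55m^4−10m^3+1615m^2+2505m−181170 = (−m−15)(−5m^4+20m^3−110m^2−325m+12810) + (180m^3−360m^2+10440m+10980)
  −5m^4+20m^3−110m^2−325m+12810 = (−(1/36)m+1/18)(180m^3−360m^2+10440m+10980) + (200m^2−600m+12200)
  180m^3−360m^2+10440m+10980 = ((9/10)m+9/10)(200m^2−600m+12200) + (0)
Last nonzero remainder: 200m^2−600m+12200. Dividing through by 200 gives the monic gcd m^2−3m+61.

m^2−3m+61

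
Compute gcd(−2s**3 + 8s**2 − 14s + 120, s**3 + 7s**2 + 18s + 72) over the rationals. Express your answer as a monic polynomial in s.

Euclidean algorithm in ℚ[s]:
  −2s**3 + 8s**2 − 14s + 120 = (−2)(s**3 + 7s**2 + 18s + 72) + (22s**2 + 22s + 264)
  s**3 + 7s**2 + 18s + 72 = ((1/22)s + 3/11)(22s**2 + 22s + 264) + (0)
Last nonzero remainder: 22s**2 + 22s + 264. Dividing through by 22 gives the monic gcd s**2 + s + 12.

s**2 + s + 12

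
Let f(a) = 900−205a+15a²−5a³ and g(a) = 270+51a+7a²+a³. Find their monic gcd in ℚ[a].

45+a+a²

Repeated division with remainder:
  −5a³+15a²−205a+900 = (−5)(a³+7a²+51a+270) + (50a²+50a+2250)
  a³+7a²+51a+270 = ((1/50)a+3/25)(50a²+50a+2250) + (0)
Last nonzero remainder: 50a²+50a+2250. Dividing through by 50 gives the monic gcd a²+a+45.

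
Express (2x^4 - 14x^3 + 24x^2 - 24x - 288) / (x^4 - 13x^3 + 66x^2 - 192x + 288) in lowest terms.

Apply the Euclidean algorithm:
  2x^4 - 14x^3 + 24x^2 - 24x - 288 = (2)(x^4 - 13x^3 + 66x^2 - 192x + 288) + (12x^3 - 108x^2 + 360x - 864)
  x^4 - 13x^3 + 66x^2 - 192x + 288 = ((1/12)x - 1/3)(12x^3 - 108x^2 + 360x - 864) + (0)
Last nonzero remainder: 12x^3 - 108x^2 + 360x - 864. Dividing through by 12 gives the monic gcd x^3 - 9x^2 + 30x - 72.
Cancel x^3 - 9x^2 + 30x - 72 from numerator and denominator to get the reduced form.

(2x + 4)/(x - 4)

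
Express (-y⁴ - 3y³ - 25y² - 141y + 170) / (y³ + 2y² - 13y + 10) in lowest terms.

(-y² + y - 34)/(y - 2)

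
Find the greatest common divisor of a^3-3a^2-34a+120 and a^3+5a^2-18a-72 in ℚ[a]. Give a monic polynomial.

a^2+2a-24

Euclidean algorithm in ℚ[a]:
  a^3-3a^2-34a+120 = (a^3+5a^2-18a-72) + (-8a^2-16a+192)
  a^3+5a^2-18a-72 = (-(1/8)a-3/8)(-8a^2-16a+192) + (0)
Last nonzero remainder: -8a^2-16a+192. Dividing through by -8 gives the monic gcd a^2+2a-24.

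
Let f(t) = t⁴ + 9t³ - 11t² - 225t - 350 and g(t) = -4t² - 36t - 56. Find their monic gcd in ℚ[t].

Euclidean algorithm in ℚ[t]:
  t⁴ + 9t³ - 11t² - 225t - 350 = (-(1/4)t² + 25/4)(-4t² - 36t - 56) + (0)
Last nonzero remainder: -4t² - 36t - 56. Dividing through by -4 gives the monic gcd t² + 9t + 14.

t² + 9t + 14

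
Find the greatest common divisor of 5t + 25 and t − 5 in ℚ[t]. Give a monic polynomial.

1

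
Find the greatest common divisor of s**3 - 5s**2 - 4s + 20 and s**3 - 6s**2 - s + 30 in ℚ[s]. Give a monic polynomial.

s**2 - 3s - 10

By polynomial division,
  s**3 - 5s**2 - 4s + 20 = (s**3 - 6s**2 - s + 30) + (s**2 - 3s - 10)
  s**3 - 6s**2 - s + 30 = (s - 3)(s**2 - 3s - 10) + (0)
The last nonzero remainder s**2 - 3s - 10 is already monic.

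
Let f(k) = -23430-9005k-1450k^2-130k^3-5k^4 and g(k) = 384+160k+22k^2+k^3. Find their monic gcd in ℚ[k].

Repeated division with remainder:
  -5k^4-130k^3-1450k^2-9005k-23430 = (-5k-20)(k^3+22k^2+160k+384) + (-210k^2-3885k-15750)
  k^3+22k^2+160k+384 = (-(1/210)k-1/60)(-210k^2-3885k-15750) + ((81/4)k+243/2)
  -210k^2-3885k-15750 = (-(280/27)k-3500/27)((81/4)k+243/2) + (0)
Last nonzero remainder: (81/4)k+243/2. Dividing through by 81/4 gives the monic gcd k+6.

6+k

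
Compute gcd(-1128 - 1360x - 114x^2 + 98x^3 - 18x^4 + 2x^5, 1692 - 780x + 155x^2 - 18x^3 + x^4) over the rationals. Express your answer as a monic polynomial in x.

-282 + 83x - 12x^2 + x^3

Repeated division with remainder:
  2x^5 - 18x^4 + 98x^3 - 114x^2 - 1360x - 1128 = (2x + 18)(x^4 - 18x^3 + 155x^2 - 780x + 1692) + (112x^3 - 1344x^2 + 9296x - 31584)
  x^4 - 18x^3 + 155x^2 - 780x + 1692 = ((1/112)x - 3/56)(112x^3 - 1344x^2 + 9296x - 31584) + (0)
Last nonzero remainder: 112x^3 - 1344x^2 + 9296x - 31584. Dividing through by 112 gives the monic gcd x^3 - 12x^2 + 83x - 282.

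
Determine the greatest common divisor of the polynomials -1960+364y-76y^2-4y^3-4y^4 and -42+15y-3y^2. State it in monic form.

14-5y+y^2

Euclidean algorithm in ℚ[y]:
  -4y^4-4y^3-76y^2+364y-1960 = ((4/3)y^2+8y+140/3)(-3y^2+15y-42) + (0)
Last nonzero remainder: -3y^2+15y-42. Dividing through by -3 gives the monic gcd y^2-5y+14.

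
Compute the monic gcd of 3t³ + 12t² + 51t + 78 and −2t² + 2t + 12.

Repeated division with remainder:
  3t³ + 12t² + 51t + 78 = (−(3/2)t − 15/2)(−2t² + 2t + 12) + (84t + 168)
  −2t² + 2t + 12 = (−(1/42)t + 1/14)(84t + 168) + (0)
Last nonzero remainder: 84t + 168. Dividing through by 84 gives the monic gcd t + 2.

t + 2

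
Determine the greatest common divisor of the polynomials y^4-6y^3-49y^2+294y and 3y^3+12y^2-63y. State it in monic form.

y^2+7y

By polynomial division,
  y^4-6y^3-49y^2+294y = ((1/3)y-10/3)(3y^3+12y^2-63y) + (12y^2+84y)
  3y^3+12y^2-63y = ((1/4)y-3/4)(12y^2+84y) + (0)
Last nonzero remainder: 12y^2+84y. Dividing through by 12 gives the monic gcd y^2+7y.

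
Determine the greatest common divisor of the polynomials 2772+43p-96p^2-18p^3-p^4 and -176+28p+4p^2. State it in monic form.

By polynomial division,
  -p^4-18p^3-96p^2+43p+2772 = (-(1/4)p^2-(11/4)p-63/4)(4p^2+28p-176) + (0)
Last nonzero remainder: 4p^2+28p-176. Dividing through by 4 gives the monic gcd p^2+7p-44.

-44+7p+p^2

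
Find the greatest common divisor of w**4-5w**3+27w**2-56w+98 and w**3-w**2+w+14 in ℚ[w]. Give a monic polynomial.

Apply the Euclidean algorithm:
  w**4-5w**3+27w**2-56w+98 = (w-4)(w**3-w**2+w+14) + (22w**2-66w+154)
  w**3-w**2+w+14 = ((1/22)w+1/11)(22w**2-66w+154) + (0)
Last nonzero remainder: 22w**2-66w+154. Dividing through by 22 gives the monic gcd w**2-3w+7.

w**2-3w+7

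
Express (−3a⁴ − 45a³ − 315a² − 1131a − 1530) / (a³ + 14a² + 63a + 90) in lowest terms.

Apply the Euclidean algorithm:
  −3a⁴ − 45a³ − 315a² − 1131a − 1530 = (−3a − 3)(a³ + 14a² + 63a + 90) + (−84a² − 672a − 1260)
  a³ + 14a² + 63a + 90 = (−(1/84)a − 1/14)(−84a² − 672a − 1260) + (0)
Last nonzero remainder: −84a² − 672a − 1260. Dividing through by −84 gives the monic gcd a² + 8a + 15.
Cancel a² + 8a + 15 from numerator and denominator to get the reduced form.

(−3a² − 21a − 102)/(a + 6)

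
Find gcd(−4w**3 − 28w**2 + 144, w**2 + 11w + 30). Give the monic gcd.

w + 6

Repeated division with remainder:
  −4w**3 − 28w**2 + 144 = (−4w + 16)(w**2 + 11w + 30) + (−56w − 336)
  w**2 + 11w + 30 = (−(1/56)w − 5/56)(−56w − 336) + (0)
Last nonzero remainder: −56w − 336. Dividing through by −56 gives the monic gcd w + 6.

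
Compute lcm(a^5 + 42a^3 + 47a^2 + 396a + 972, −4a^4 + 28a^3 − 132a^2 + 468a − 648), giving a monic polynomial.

a^7 − 6a^6 + 51a^5 − 205a^4 + 492a^3 − 981a^2 − 2268a + 8748

Apply the Euclidean algorithm:
  a^5 + 42a^3 + 47a^2 + 396a + 972 = (−(1/4)a − 7/4)(−4a^4 + 28a^3 − 132a^2 + 468a − 648) + (58a^3 − 67a^2 + 1053a − 162)
  −4a^4 + 28a^3 − 132a^2 + 468a − 648 = (−(2/29)a + 339/841)(58a^3 − 67a^2 + 1053a − 162) + (−(27225/841)a^2 + (27225/841)a − 490050/841)
  58a^3 − 67a^2 + 1053a − 162 = (−(48778/27225)a + 841/3025)(−(27225/841)a^2 + (27225/841)a − 490050/841) + (0)
Last nonzero remainder: −(27225/841)a^2 + (27225/841)a − 490050/841. Dividing through by −27225/841 gives the monic gcd a^2 − a + 18.
Then lcm(f, g) = f·g / gcd(f, g); expanding and making the result monic gives the answer.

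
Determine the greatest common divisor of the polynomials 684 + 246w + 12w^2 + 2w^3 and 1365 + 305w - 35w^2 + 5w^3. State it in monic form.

3 + w

By polynomial division,
  2w^3 + 12w^2 + 246w + 684 = (2/5)(5w^3 - 35w^2 + 305w + 1365) + (26w^2 + 124w + 138)
  5w^3 - 35w^2 + 305w + 1365 = ((5/26)w - 765/338)(26w^2 + 124w + 138) + ((94490/169)w + 283470/169)
  26w^2 + 124w + 138 = ((2197/47245)w + 3887/47245)((94490/169)w + 283470/169) + (0)
Last nonzero remainder: (94490/169)w + 283470/169. Dividing through by 94490/169 gives the monic gcd w + 3.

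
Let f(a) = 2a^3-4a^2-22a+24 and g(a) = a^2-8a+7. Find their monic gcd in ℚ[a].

Repeated division with remainder:
  2a^3-4a^2-22a+24 = (2a+12)(a^2-8a+7) + (60a-60)
  a^2-8a+7 = ((1/60)a-7/60)(60a-60) + (0)
Last nonzero remainder: 60a-60. Dividing through by 60 gives the monic gcd a-1.

a-1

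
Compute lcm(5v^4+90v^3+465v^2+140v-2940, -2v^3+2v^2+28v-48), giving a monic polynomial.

Euclidean algorithm in ℚ[v]:
  5v^4+90v^3+465v^2+140v-2940 = (-(5/2)v-95/2)(-2v^3+2v^2+28v-48) + (630v^2+1350v-5220)
  -2v^3+2v^2+28v-48 = (-(1/315)v+22/2205)(630v^2+1350v-5220) + (-(100/49)v+200/49)
  630v^2+1350v-5220 = (-(3087/10)v-12789/10)(-(100/49)v+200/49) + (0)
Last nonzero remainder: -(100/49)v+200/49. Dividing through by -100/49 gives the monic gcd v-2.
Then lcm(f, g) = f·g / gcd(f, g); expanding and making the result monic gives the answer.

v^6+19v^5+99v^4-95v^3-1676v^2-924v+7056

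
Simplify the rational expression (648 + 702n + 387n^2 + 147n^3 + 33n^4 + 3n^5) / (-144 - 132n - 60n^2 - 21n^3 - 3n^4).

Euclidean algorithm in ℚ[n]:
  3n^5 + 33n^4 + 147n^3 + 387n^2 + 702n + 648 = (-n - 4)(-3n^4 - 21n^3 - 60n^2 - 132n - 144) + (3n^3 + 15n^2 + 30n + 72)
  -3n^4 - 21n^3 - 60n^2 - 132n - 144 = (-n - 2)(3n^3 + 15n^2 + 30n + 72) + (0)
Last nonzero remainder: 3n^3 + 15n^2 + 30n + 72. Dividing through by 3 gives the monic gcd n^3 + 5n^2 + 10n + 24.
Cancel n^3 + 5n^2 + 10n + 24 from numerator and denominator to get the reduced form.

(-9 - 6n - n^2)/(2 + n)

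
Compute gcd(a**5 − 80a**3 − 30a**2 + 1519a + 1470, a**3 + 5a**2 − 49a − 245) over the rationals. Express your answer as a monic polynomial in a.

By polynomial division,
  a**5 − 80a**3 − 30a**2 + 1519a + 1470 = (a**2 − 5a − 6)(a**3 + 5a**2 − 49a − 245) + (0)
The last nonzero remainder a**3 + 5a**2 − 49a − 245 is already monic.

a**3 + 5a**2 − 49a − 245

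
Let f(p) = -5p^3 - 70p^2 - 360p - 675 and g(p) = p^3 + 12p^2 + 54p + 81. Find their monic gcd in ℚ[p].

p^2 + 9p + 27

Euclidean algorithm in ℚ[p]:
  -5p^3 - 70p^2 - 360p - 675 = (-5)(p^3 + 12p^2 + 54p + 81) + (-10p^2 - 90p - 270)
  p^3 + 12p^2 + 54p + 81 = (-(1/10)p - 3/10)(-10p^2 - 90p - 270) + (0)
Last nonzero remainder: -10p^2 - 90p - 270. Dividing through by -10 gives the monic gcd p^2 + 9p + 27.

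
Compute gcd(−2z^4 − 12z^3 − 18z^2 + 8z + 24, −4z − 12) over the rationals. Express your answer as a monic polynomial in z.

Repeated division with remainder:
  −2z^4 − 12z^3 − 18z^2 + 8z + 24 = ((1/2)z^3 + (3/2)z^2 − 2)(−4z − 12) + (0)
Last nonzero remainder: −4z − 12. Dividing through by −4 gives the monic gcd z + 3.

z + 3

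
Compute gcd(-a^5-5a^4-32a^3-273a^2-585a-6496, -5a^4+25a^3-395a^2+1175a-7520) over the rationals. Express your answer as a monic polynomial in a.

a^2-5a+32

Apply the Euclidean algorithm:
  -a^5-5a^4-32a^3-273a^2-585a-6496 = ((1/5)a+2)(-5a^4+25a^3-395a^2+1175a-7520) + (-3a^3+282a^2-1431a+8544)
  -5a^4+25a^3-395a^2+1175a-7520 = ((5/3)a+445/3)(-3a^3+282a^2-1431a+8544) + (-39840a^2+199200a-1274880)
  -3a^3+282a^2-1431a+8544 = ((1/13280)a-89/13280)(-39840a^2+199200a-1274880) + (0)
Last nonzero remainder: -39840a^2+199200a-1274880. Dividing through by -39840 gives the monic gcd a^2-5a+32.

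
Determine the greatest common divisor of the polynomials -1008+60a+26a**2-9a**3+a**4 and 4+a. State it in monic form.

4+a

Euclidean algorithm in ℚ[a]:
  a**4-9a**3+26a**2+60a-1008 = (a**3-13a**2+78a-252)(a+4) + (0)
The last nonzero remainder a+4 is already monic.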